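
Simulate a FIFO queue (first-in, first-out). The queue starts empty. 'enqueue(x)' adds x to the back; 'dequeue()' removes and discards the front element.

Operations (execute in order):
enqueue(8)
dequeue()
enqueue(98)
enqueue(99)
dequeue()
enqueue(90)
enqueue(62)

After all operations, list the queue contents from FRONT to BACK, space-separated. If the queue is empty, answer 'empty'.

Answer: 99 90 62

Derivation:
enqueue(8): [8]
dequeue(): []
enqueue(98): [98]
enqueue(99): [98, 99]
dequeue(): [99]
enqueue(90): [99, 90]
enqueue(62): [99, 90, 62]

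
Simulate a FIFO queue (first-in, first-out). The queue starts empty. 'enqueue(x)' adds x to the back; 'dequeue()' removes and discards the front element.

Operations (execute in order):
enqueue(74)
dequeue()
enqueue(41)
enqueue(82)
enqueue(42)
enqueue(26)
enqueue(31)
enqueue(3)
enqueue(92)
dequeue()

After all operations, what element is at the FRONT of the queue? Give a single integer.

Answer: 82

Derivation:
enqueue(74): queue = [74]
dequeue(): queue = []
enqueue(41): queue = [41]
enqueue(82): queue = [41, 82]
enqueue(42): queue = [41, 82, 42]
enqueue(26): queue = [41, 82, 42, 26]
enqueue(31): queue = [41, 82, 42, 26, 31]
enqueue(3): queue = [41, 82, 42, 26, 31, 3]
enqueue(92): queue = [41, 82, 42, 26, 31, 3, 92]
dequeue(): queue = [82, 42, 26, 31, 3, 92]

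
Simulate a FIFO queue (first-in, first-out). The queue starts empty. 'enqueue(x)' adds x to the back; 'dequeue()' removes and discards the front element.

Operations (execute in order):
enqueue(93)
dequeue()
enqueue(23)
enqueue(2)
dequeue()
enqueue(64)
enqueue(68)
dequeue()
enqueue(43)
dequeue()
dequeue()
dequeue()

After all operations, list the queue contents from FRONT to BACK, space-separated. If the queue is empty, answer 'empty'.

Answer: empty

Derivation:
enqueue(93): [93]
dequeue(): []
enqueue(23): [23]
enqueue(2): [23, 2]
dequeue(): [2]
enqueue(64): [2, 64]
enqueue(68): [2, 64, 68]
dequeue(): [64, 68]
enqueue(43): [64, 68, 43]
dequeue(): [68, 43]
dequeue(): [43]
dequeue(): []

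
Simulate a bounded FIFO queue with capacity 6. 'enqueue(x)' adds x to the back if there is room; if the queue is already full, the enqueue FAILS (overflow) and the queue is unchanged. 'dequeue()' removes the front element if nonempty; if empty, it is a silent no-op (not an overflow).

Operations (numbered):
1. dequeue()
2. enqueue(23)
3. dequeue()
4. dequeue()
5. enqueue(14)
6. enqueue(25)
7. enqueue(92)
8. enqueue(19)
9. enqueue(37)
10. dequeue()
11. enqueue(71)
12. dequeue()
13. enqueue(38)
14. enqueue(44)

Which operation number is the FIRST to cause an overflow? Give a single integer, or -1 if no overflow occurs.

Answer: -1

Derivation:
1. dequeue(): empty, no-op, size=0
2. enqueue(23): size=1
3. dequeue(): size=0
4. dequeue(): empty, no-op, size=0
5. enqueue(14): size=1
6. enqueue(25): size=2
7. enqueue(92): size=3
8. enqueue(19): size=4
9. enqueue(37): size=5
10. dequeue(): size=4
11. enqueue(71): size=5
12. dequeue(): size=4
13. enqueue(38): size=5
14. enqueue(44): size=6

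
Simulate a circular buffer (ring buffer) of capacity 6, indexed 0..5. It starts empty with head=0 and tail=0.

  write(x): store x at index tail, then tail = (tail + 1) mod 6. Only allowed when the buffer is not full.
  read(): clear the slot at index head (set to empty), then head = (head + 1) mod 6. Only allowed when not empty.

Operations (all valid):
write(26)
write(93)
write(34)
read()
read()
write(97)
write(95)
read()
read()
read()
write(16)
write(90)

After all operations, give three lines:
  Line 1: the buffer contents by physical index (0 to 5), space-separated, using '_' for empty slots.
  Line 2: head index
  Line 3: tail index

Answer: 90 _ _ _ _ 16
5
1

Derivation:
write(26): buf=[26 _ _ _ _ _], head=0, tail=1, size=1
write(93): buf=[26 93 _ _ _ _], head=0, tail=2, size=2
write(34): buf=[26 93 34 _ _ _], head=0, tail=3, size=3
read(): buf=[_ 93 34 _ _ _], head=1, tail=3, size=2
read(): buf=[_ _ 34 _ _ _], head=2, tail=3, size=1
write(97): buf=[_ _ 34 97 _ _], head=2, tail=4, size=2
write(95): buf=[_ _ 34 97 95 _], head=2, tail=5, size=3
read(): buf=[_ _ _ 97 95 _], head=3, tail=5, size=2
read(): buf=[_ _ _ _ 95 _], head=4, tail=5, size=1
read(): buf=[_ _ _ _ _ _], head=5, tail=5, size=0
write(16): buf=[_ _ _ _ _ 16], head=5, tail=0, size=1
write(90): buf=[90 _ _ _ _ 16], head=5, tail=1, size=2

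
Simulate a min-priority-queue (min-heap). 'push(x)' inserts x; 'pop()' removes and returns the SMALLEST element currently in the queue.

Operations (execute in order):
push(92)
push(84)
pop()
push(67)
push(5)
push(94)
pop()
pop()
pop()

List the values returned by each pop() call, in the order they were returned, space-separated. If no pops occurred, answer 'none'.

push(92): heap contents = [92]
push(84): heap contents = [84, 92]
pop() → 84: heap contents = [92]
push(67): heap contents = [67, 92]
push(5): heap contents = [5, 67, 92]
push(94): heap contents = [5, 67, 92, 94]
pop() → 5: heap contents = [67, 92, 94]
pop() → 67: heap contents = [92, 94]
pop() → 92: heap contents = [94]

Answer: 84 5 67 92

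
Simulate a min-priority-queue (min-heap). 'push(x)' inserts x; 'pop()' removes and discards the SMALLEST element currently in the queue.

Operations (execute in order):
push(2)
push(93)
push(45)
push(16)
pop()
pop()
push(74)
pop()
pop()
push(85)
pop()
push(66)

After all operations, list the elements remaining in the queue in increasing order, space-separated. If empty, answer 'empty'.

push(2): heap contents = [2]
push(93): heap contents = [2, 93]
push(45): heap contents = [2, 45, 93]
push(16): heap contents = [2, 16, 45, 93]
pop() → 2: heap contents = [16, 45, 93]
pop() → 16: heap contents = [45, 93]
push(74): heap contents = [45, 74, 93]
pop() → 45: heap contents = [74, 93]
pop() → 74: heap contents = [93]
push(85): heap contents = [85, 93]
pop() → 85: heap contents = [93]
push(66): heap contents = [66, 93]

Answer: 66 93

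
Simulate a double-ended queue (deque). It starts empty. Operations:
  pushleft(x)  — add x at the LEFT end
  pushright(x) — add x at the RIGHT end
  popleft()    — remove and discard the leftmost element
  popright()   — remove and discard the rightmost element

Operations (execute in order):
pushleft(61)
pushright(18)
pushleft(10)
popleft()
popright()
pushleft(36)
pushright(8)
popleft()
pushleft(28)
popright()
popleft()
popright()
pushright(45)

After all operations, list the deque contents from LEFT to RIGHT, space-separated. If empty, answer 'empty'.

Answer: 45

Derivation:
pushleft(61): [61]
pushright(18): [61, 18]
pushleft(10): [10, 61, 18]
popleft(): [61, 18]
popright(): [61]
pushleft(36): [36, 61]
pushright(8): [36, 61, 8]
popleft(): [61, 8]
pushleft(28): [28, 61, 8]
popright(): [28, 61]
popleft(): [61]
popright(): []
pushright(45): [45]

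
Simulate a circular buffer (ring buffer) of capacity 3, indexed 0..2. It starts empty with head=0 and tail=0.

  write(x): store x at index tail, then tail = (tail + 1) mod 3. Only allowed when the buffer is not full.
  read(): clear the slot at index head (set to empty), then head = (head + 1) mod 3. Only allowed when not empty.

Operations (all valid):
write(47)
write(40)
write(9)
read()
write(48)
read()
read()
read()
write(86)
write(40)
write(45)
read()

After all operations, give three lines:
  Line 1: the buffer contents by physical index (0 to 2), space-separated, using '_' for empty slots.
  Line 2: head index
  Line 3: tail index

Answer: 45 _ 40
2
1

Derivation:
write(47): buf=[47 _ _], head=0, tail=1, size=1
write(40): buf=[47 40 _], head=0, tail=2, size=2
write(9): buf=[47 40 9], head=0, tail=0, size=3
read(): buf=[_ 40 9], head=1, tail=0, size=2
write(48): buf=[48 40 9], head=1, tail=1, size=3
read(): buf=[48 _ 9], head=2, tail=1, size=2
read(): buf=[48 _ _], head=0, tail=1, size=1
read(): buf=[_ _ _], head=1, tail=1, size=0
write(86): buf=[_ 86 _], head=1, tail=2, size=1
write(40): buf=[_ 86 40], head=1, tail=0, size=2
write(45): buf=[45 86 40], head=1, tail=1, size=3
read(): buf=[45 _ 40], head=2, tail=1, size=2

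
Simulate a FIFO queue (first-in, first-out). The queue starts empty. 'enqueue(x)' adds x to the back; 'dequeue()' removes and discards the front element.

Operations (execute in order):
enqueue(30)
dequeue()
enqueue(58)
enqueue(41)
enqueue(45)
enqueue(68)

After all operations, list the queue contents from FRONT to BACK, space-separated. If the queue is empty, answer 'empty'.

enqueue(30): [30]
dequeue(): []
enqueue(58): [58]
enqueue(41): [58, 41]
enqueue(45): [58, 41, 45]
enqueue(68): [58, 41, 45, 68]

Answer: 58 41 45 68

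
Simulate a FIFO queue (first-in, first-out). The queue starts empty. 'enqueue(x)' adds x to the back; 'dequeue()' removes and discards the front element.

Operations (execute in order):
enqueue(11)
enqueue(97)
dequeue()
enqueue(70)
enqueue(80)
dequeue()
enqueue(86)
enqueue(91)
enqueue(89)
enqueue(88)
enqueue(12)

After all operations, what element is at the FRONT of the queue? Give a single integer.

enqueue(11): queue = [11]
enqueue(97): queue = [11, 97]
dequeue(): queue = [97]
enqueue(70): queue = [97, 70]
enqueue(80): queue = [97, 70, 80]
dequeue(): queue = [70, 80]
enqueue(86): queue = [70, 80, 86]
enqueue(91): queue = [70, 80, 86, 91]
enqueue(89): queue = [70, 80, 86, 91, 89]
enqueue(88): queue = [70, 80, 86, 91, 89, 88]
enqueue(12): queue = [70, 80, 86, 91, 89, 88, 12]

Answer: 70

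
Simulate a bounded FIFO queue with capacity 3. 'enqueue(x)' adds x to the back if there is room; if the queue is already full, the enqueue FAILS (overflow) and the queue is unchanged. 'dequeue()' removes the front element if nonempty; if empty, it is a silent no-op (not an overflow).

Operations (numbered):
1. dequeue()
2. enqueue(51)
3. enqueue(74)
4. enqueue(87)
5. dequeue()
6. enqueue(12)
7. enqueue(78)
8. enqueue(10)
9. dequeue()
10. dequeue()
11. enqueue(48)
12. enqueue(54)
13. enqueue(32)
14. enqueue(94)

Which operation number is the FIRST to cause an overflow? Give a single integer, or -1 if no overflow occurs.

Answer: 7

Derivation:
1. dequeue(): empty, no-op, size=0
2. enqueue(51): size=1
3. enqueue(74): size=2
4. enqueue(87): size=3
5. dequeue(): size=2
6. enqueue(12): size=3
7. enqueue(78): size=3=cap → OVERFLOW (fail)
8. enqueue(10): size=3=cap → OVERFLOW (fail)
9. dequeue(): size=2
10. dequeue(): size=1
11. enqueue(48): size=2
12. enqueue(54): size=3
13. enqueue(32): size=3=cap → OVERFLOW (fail)
14. enqueue(94): size=3=cap → OVERFLOW (fail)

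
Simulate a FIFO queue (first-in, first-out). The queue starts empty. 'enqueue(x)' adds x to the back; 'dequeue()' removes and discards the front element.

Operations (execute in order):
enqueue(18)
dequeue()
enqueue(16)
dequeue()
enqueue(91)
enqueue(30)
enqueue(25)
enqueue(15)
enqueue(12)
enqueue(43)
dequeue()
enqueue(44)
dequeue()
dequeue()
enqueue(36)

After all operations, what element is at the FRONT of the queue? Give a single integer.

Answer: 15

Derivation:
enqueue(18): queue = [18]
dequeue(): queue = []
enqueue(16): queue = [16]
dequeue(): queue = []
enqueue(91): queue = [91]
enqueue(30): queue = [91, 30]
enqueue(25): queue = [91, 30, 25]
enqueue(15): queue = [91, 30, 25, 15]
enqueue(12): queue = [91, 30, 25, 15, 12]
enqueue(43): queue = [91, 30, 25, 15, 12, 43]
dequeue(): queue = [30, 25, 15, 12, 43]
enqueue(44): queue = [30, 25, 15, 12, 43, 44]
dequeue(): queue = [25, 15, 12, 43, 44]
dequeue(): queue = [15, 12, 43, 44]
enqueue(36): queue = [15, 12, 43, 44, 36]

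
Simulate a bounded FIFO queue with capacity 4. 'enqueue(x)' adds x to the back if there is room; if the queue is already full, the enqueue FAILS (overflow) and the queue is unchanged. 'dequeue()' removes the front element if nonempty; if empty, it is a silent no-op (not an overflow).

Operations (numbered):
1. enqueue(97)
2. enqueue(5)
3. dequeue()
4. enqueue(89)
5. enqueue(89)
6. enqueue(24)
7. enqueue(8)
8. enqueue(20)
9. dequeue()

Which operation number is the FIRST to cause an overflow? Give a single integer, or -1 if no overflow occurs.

1. enqueue(97): size=1
2. enqueue(5): size=2
3. dequeue(): size=1
4. enqueue(89): size=2
5. enqueue(89): size=3
6. enqueue(24): size=4
7. enqueue(8): size=4=cap → OVERFLOW (fail)
8. enqueue(20): size=4=cap → OVERFLOW (fail)
9. dequeue(): size=3

Answer: 7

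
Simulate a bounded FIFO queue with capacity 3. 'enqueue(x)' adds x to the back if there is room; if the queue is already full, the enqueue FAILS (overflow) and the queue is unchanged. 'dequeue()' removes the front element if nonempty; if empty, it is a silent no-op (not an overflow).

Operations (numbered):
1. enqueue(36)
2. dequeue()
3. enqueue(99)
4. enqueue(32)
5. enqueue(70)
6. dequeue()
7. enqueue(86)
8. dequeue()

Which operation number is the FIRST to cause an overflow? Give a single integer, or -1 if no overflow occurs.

Answer: -1

Derivation:
1. enqueue(36): size=1
2. dequeue(): size=0
3. enqueue(99): size=1
4. enqueue(32): size=2
5. enqueue(70): size=3
6. dequeue(): size=2
7. enqueue(86): size=3
8. dequeue(): size=2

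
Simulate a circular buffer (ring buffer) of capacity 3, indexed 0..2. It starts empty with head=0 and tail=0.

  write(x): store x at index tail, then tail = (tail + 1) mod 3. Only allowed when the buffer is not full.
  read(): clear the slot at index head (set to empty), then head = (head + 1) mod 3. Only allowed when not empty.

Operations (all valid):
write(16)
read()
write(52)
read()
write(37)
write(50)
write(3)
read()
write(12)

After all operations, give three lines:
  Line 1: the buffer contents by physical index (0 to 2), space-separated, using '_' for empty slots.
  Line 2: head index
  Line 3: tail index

write(16): buf=[16 _ _], head=0, tail=1, size=1
read(): buf=[_ _ _], head=1, tail=1, size=0
write(52): buf=[_ 52 _], head=1, tail=2, size=1
read(): buf=[_ _ _], head=2, tail=2, size=0
write(37): buf=[_ _ 37], head=2, tail=0, size=1
write(50): buf=[50 _ 37], head=2, tail=1, size=2
write(3): buf=[50 3 37], head=2, tail=2, size=3
read(): buf=[50 3 _], head=0, tail=2, size=2
write(12): buf=[50 3 12], head=0, tail=0, size=3

Answer: 50 3 12
0
0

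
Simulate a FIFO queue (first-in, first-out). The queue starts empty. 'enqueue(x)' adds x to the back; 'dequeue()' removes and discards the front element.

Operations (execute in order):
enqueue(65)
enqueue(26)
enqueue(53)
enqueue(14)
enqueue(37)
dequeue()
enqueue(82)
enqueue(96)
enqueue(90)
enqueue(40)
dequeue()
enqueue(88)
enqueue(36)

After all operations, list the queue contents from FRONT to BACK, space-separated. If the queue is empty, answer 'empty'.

Answer: 53 14 37 82 96 90 40 88 36

Derivation:
enqueue(65): [65]
enqueue(26): [65, 26]
enqueue(53): [65, 26, 53]
enqueue(14): [65, 26, 53, 14]
enqueue(37): [65, 26, 53, 14, 37]
dequeue(): [26, 53, 14, 37]
enqueue(82): [26, 53, 14, 37, 82]
enqueue(96): [26, 53, 14, 37, 82, 96]
enqueue(90): [26, 53, 14, 37, 82, 96, 90]
enqueue(40): [26, 53, 14, 37, 82, 96, 90, 40]
dequeue(): [53, 14, 37, 82, 96, 90, 40]
enqueue(88): [53, 14, 37, 82, 96, 90, 40, 88]
enqueue(36): [53, 14, 37, 82, 96, 90, 40, 88, 36]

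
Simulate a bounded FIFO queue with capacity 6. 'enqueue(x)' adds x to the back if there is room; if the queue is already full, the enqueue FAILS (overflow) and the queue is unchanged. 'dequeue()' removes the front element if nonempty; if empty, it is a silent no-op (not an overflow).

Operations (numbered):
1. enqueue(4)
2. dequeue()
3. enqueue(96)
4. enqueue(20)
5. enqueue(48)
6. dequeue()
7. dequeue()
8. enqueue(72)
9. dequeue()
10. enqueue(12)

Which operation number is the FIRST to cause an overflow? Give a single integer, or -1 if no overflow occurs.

1. enqueue(4): size=1
2. dequeue(): size=0
3. enqueue(96): size=1
4. enqueue(20): size=2
5. enqueue(48): size=3
6. dequeue(): size=2
7. dequeue(): size=1
8. enqueue(72): size=2
9. dequeue(): size=1
10. enqueue(12): size=2

Answer: -1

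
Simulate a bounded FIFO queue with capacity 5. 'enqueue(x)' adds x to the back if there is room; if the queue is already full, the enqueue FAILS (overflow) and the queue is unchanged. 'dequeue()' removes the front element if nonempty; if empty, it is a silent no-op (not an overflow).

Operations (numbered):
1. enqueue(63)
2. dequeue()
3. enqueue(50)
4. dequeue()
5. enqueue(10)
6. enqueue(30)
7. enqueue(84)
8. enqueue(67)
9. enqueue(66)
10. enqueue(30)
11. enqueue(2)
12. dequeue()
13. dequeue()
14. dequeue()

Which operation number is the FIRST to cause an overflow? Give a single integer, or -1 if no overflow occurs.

Answer: 10

Derivation:
1. enqueue(63): size=1
2. dequeue(): size=0
3. enqueue(50): size=1
4. dequeue(): size=0
5. enqueue(10): size=1
6. enqueue(30): size=2
7. enqueue(84): size=3
8. enqueue(67): size=4
9. enqueue(66): size=5
10. enqueue(30): size=5=cap → OVERFLOW (fail)
11. enqueue(2): size=5=cap → OVERFLOW (fail)
12. dequeue(): size=4
13. dequeue(): size=3
14. dequeue(): size=2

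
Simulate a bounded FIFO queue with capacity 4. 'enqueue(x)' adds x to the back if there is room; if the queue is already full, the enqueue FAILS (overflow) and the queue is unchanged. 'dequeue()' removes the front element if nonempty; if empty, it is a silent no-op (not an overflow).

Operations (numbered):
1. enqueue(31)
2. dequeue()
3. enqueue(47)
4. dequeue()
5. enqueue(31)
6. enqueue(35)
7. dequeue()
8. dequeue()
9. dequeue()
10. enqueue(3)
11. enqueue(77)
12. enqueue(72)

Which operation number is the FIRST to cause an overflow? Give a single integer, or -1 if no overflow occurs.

1. enqueue(31): size=1
2. dequeue(): size=0
3. enqueue(47): size=1
4. dequeue(): size=0
5. enqueue(31): size=1
6. enqueue(35): size=2
7. dequeue(): size=1
8. dequeue(): size=0
9. dequeue(): empty, no-op, size=0
10. enqueue(3): size=1
11. enqueue(77): size=2
12. enqueue(72): size=3

Answer: -1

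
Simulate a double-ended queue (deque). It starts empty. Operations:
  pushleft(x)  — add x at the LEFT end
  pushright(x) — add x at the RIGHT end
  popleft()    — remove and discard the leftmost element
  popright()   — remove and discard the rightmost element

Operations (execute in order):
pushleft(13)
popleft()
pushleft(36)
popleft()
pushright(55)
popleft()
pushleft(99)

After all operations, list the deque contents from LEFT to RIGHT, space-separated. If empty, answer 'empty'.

Answer: 99

Derivation:
pushleft(13): [13]
popleft(): []
pushleft(36): [36]
popleft(): []
pushright(55): [55]
popleft(): []
pushleft(99): [99]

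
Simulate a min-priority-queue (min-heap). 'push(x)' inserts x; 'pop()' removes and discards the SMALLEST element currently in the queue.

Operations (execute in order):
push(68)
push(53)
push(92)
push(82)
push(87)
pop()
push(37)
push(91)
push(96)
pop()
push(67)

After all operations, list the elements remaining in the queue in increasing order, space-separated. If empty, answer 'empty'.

push(68): heap contents = [68]
push(53): heap contents = [53, 68]
push(92): heap contents = [53, 68, 92]
push(82): heap contents = [53, 68, 82, 92]
push(87): heap contents = [53, 68, 82, 87, 92]
pop() → 53: heap contents = [68, 82, 87, 92]
push(37): heap contents = [37, 68, 82, 87, 92]
push(91): heap contents = [37, 68, 82, 87, 91, 92]
push(96): heap contents = [37, 68, 82, 87, 91, 92, 96]
pop() → 37: heap contents = [68, 82, 87, 91, 92, 96]
push(67): heap contents = [67, 68, 82, 87, 91, 92, 96]

Answer: 67 68 82 87 91 92 96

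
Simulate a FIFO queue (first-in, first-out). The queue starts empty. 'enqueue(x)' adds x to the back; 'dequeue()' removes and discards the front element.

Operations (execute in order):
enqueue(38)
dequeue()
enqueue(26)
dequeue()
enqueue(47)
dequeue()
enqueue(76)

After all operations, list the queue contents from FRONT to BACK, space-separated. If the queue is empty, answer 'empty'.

Answer: 76

Derivation:
enqueue(38): [38]
dequeue(): []
enqueue(26): [26]
dequeue(): []
enqueue(47): [47]
dequeue(): []
enqueue(76): [76]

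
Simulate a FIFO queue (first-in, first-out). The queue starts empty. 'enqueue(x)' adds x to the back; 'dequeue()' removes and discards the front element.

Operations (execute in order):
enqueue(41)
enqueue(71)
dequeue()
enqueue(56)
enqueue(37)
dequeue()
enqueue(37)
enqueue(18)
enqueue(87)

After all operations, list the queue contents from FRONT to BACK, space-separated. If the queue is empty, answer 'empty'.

Answer: 56 37 37 18 87

Derivation:
enqueue(41): [41]
enqueue(71): [41, 71]
dequeue(): [71]
enqueue(56): [71, 56]
enqueue(37): [71, 56, 37]
dequeue(): [56, 37]
enqueue(37): [56, 37, 37]
enqueue(18): [56, 37, 37, 18]
enqueue(87): [56, 37, 37, 18, 87]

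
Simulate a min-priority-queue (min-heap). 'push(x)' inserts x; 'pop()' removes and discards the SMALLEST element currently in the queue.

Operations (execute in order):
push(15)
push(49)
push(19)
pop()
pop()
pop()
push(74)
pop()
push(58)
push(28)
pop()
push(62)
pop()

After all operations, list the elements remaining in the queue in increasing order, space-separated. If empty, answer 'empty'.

push(15): heap contents = [15]
push(49): heap contents = [15, 49]
push(19): heap contents = [15, 19, 49]
pop() → 15: heap contents = [19, 49]
pop() → 19: heap contents = [49]
pop() → 49: heap contents = []
push(74): heap contents = [74]
pop() → 74: heap contents = []
push(58): heap contents = [58]
push(28): heap contents = [28, 58]
pop() → 28: heap contents = [58]
push(62): heap contents = [58, 62]
pop() → 58: heap contents = [62]

Answer: 62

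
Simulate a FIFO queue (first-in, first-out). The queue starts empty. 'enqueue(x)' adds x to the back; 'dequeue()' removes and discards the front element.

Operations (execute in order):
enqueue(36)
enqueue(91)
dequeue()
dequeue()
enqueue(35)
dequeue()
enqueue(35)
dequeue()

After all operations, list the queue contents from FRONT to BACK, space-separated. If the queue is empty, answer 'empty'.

Answer: empty

Derivation:
enqueue(36): [36]
enqueue(91): [36, 91]
dequeue(): [91]
dequeue(): []
enqueue(35): [35]
dequeue(): []
enqueue(35): [35]
dequeue(): []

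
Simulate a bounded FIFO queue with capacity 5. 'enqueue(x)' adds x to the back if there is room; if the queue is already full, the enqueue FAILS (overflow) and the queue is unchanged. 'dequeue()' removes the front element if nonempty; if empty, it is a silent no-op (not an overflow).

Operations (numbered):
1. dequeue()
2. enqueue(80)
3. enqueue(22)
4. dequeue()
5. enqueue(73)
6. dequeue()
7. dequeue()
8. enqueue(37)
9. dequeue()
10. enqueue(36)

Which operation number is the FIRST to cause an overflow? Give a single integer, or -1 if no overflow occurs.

Answer: -1

Derivation:
1. dequeue(): empty, no-op, size=0
2. enqueue(80): size=1
3. enqueue(22): size=2
4. dequeue(): size=1
5. enqueue(73): size=2
6. dequeue(): size=1
7. dequeue(): size=0
8. enqueue(37): size=1
9. dequeue(): size=0
10. enqueue(36): size=1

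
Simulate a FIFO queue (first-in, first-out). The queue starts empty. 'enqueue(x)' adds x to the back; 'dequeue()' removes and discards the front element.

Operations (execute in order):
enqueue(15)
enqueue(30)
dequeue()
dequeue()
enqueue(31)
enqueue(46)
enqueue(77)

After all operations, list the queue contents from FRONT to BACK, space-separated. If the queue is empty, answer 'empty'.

Answer: 31 46 77

Derivation:
enqueue(15): [15]
enqueue(30): [15, 30]
dequeue(): [30]
dequeue(): []
enqueue(31): [31]
enqueue(46): [31, 46]
enqueue(77): [31, 46, 77]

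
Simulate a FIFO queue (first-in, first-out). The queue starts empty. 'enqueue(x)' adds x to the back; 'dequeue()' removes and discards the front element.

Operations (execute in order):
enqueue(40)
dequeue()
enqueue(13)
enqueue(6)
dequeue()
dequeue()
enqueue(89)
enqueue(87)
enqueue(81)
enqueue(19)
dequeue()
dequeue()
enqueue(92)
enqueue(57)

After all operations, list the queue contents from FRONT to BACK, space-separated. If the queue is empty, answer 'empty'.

enqueue(40): [40]
dequeue(): []
enqueue(13): [13]
enqueue(6): [13, 6]
dequeue(): [6]
dequeue(): []
enqueue(89): [89]
enqueue(87): [89, 87]
enqueue(81): [89, 87, 81]
enqueue(19): [89, 87, 81, 19]
dequeue(): [87, 81, 19]
dequeue(): [81, 19]
enqueue(92): [81, 19, 92]
enqueue(57): [81, 19, 92, 57]

Answer: 81 19 92 57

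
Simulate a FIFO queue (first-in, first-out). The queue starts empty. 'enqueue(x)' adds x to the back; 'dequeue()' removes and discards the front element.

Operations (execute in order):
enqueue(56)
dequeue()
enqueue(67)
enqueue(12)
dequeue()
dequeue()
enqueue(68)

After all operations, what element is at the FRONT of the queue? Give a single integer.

enqueue(56): queue = [56]
dequeue(): queue = []
enqueue(67): queue = [67]
enqueue(12): queue = [67, 12]
dequeue(): queue = [12]
dequeue(): queue = []
enqueue(68): queue = [68]

Answer: 68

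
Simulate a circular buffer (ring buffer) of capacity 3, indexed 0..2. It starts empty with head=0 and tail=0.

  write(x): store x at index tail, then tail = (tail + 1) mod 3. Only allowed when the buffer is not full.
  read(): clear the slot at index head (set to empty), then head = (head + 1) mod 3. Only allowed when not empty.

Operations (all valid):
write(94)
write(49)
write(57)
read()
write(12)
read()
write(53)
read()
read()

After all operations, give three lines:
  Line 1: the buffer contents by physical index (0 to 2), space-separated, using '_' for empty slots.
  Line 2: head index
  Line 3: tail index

Answer: _ 53 _
1
2

Derivation:
write(94): buf=[94 _ _], head=0, tail=1, size=1
write(49): buf=[94 49 _], head=0, tail=2, size=2
write(57): buf=[94 49 57], head=0, tail=0, size=3
read(): buf=[_ 49 57], head=1, tail=0, size=2
write(12): buf=[12 49 57], head=1, tail=1, size=3
read(): buf=[12 _ 57], head=2, tail=1, size=2
write(53): buf=[12 53 57], head=2, tail=2, size=3
read(): buf=[12 53 _], head=0, tail=2, size=2
read(): buf=[_ 53 _], head=1, tail=2, size=1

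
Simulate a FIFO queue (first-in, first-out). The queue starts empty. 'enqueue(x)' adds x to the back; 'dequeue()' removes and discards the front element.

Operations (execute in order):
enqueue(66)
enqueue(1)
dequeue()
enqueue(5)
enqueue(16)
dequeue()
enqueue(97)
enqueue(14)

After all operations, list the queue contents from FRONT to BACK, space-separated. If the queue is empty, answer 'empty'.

Answer: 5 16 97 14

Derivation:
enqueue(66): [66]
enqueue(1): [66, 1]
dequeue(): [1]
enqueue(5): [1, 5]
enqueue(16): [1, 5, 16]
dequeue(): [5, 16]
enqueue(97): [5, 16, 97]
enqueue(14): [5, 16, 97, 14]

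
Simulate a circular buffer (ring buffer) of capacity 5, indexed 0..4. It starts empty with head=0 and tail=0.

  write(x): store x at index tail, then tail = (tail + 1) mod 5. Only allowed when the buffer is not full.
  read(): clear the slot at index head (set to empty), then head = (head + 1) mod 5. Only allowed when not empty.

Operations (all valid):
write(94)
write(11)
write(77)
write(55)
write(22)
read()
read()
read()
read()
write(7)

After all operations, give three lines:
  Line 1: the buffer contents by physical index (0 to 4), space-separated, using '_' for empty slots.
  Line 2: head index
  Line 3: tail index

Answer: 7 _ _ _ 22
4
1

Derivation:
write(94): buf=[94 _ _ _ _], head=0, tail=1, size=1
write(11): buf=[94 11 _ _ _], head=0, tail=2, size=2
write(77): buf=[94 11 77 _ _], head=0, tail=3, size=3
write(55): buf=[94 11 77 55 _], head=0, tail=4, size=4
write(22): buf=[94 11 77 55 22], head=0, tail=0, size=5
read(): buf=[_ 11 77 55 22], head=1, tail=0, size=4
read(): buf=[_ _ 77 55 22], head=2, tail=0, size=3
read(): buf=[_ _ _ 55 22], head=3, tail=0, size=2
read(): buf=[_ _ _ _ 22], head=4, tail=0, size=1
write(7): buf=[7 _ _ _ 22], head=4, tail=1, size=2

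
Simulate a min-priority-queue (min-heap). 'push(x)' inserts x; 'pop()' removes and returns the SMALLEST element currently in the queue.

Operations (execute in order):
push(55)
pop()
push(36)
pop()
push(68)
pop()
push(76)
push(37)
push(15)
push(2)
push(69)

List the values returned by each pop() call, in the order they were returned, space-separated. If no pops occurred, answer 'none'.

push(55): heap contents = [55]
pop() → 55: heap contents = []
push(36): heap contents = [36]
pop() → 36: heap contents = []
push(68): heap contents = [68]
pop() → 68: heap contents = []
push(76): heap contents = [76]
push(37): heap contents = [37, 76]
push(15): heap contents = [15, 37, 76]
push(2): heap contents = [2, 15, 37, 76]
push(69): heap contents = [2, 15, 37, 69, 76]

Answer: 55 36 68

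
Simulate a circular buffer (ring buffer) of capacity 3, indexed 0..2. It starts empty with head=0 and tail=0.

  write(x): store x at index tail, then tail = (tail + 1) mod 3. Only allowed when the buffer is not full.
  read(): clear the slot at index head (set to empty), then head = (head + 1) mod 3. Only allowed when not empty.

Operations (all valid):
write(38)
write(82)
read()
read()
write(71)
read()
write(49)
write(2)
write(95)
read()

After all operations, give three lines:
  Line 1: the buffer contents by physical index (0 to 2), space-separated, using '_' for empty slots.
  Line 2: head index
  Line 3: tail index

write(38): buf=[38 _ _], head=0, tail=1, size=1
write(82): buf=[38 82 _], head=0, tail=2, size=2
read(): buf=[_ 82 _], head=1, tail=2, size=1
read(): buf=[_ _ _], head=2, tail=2, size=0
write(71): buf=[_ _ 71], head=2, tail=0, size=1
read(): buf=[_ _ _], head=0, tail=0, size=0
write(49): buf=[49 _ _], head=0, tail=1, size=1
write(2): buf=[49 2 _], head=0, tail=2, size=2
write(95): buf=[49 2 95], head=0, tail=0, size=3
read(): buf=[_ 2 95], head=1, tail=0, size=2

Answer: _ 2 95
1
0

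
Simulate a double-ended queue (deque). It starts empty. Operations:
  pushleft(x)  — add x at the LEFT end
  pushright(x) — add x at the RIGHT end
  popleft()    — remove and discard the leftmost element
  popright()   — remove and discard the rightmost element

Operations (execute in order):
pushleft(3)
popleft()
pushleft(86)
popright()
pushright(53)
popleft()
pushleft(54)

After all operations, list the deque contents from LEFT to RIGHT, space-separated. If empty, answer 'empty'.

Answer: 54

Derivation:
pushleft(3): [3]
popleft(): []
pushleft(86): [86]
popright(): []
pushright(53): [53]
popleft(): []
pushleft(54): [54]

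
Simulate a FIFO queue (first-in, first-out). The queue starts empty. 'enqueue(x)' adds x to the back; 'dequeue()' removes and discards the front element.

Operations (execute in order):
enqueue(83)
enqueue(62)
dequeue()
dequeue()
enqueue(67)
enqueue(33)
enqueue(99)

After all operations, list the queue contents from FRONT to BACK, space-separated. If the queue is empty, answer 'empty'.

Answer: 67 33 99

Derivation:
enqueue(83): [83]
enqueue(62): [83, 62]
dequeue(): [62]
dequeue(): []
enqueue(67): [67]
enqueue(33): [67, 33]
enqueue(99): [67, 33, 99]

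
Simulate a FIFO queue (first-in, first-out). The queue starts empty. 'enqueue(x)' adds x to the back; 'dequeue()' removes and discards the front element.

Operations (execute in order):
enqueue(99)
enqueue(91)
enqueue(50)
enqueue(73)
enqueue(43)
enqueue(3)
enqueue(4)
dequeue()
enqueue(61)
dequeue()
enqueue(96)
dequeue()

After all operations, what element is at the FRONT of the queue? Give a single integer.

Answer: 73

Derivation:
enqueue(99): queue = [99]
enqueue(91): queue = [99, 91]
enqueue(50): queue = [99, 91, 50]
enqueue(73): queue = [99, 91, 50, 73]
enqueue(43): queue = [99, 91, 50, 73, 43]
enqueue(3): queue = [99, 91, 50, 73, 43, 3]
enqueue(4): queue = [99, 91, 50, 73, 43, 3, 4]
dequeue(): queue = [91, 50, 73, 43, 3, 4]
enqueue(61): queue = [91, 50, 73, 43, 3, 4, 61]
dequeue(): queue = [50, 73, 43, 3, 4, 61]
enqueue(96): queue = [50, 73, 43, 3, 4, 61, 96]
dequeue(): queue = [73, 43, 3, 4, 61, 96]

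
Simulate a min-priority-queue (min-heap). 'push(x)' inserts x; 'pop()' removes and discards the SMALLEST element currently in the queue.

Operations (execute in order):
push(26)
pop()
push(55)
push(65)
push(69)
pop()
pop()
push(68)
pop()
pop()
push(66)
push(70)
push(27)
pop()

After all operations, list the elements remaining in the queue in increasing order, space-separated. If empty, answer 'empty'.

Answer: 66 70

Derivation:
push(26): heap contents = [26]
pop() → 26: heap contents = []
push(55): heap contents = [55]
push(65): heap contents = [55, 65]
push(69): heap contents = [55, 65, 69]
pop() → 55: heap contents = [65, 69]
pop() → 65: heap contents = [69]
push(68): heap contents = [68, 69]
pop() → 68: heap contents = [69]
pop() → 69: heap contents = []
push(66): heap contents = [66]
push(70): heap contents = [66, 70]
push(27): heap contents = [27, 66, 70]
pop() → 27: heap contents = [66, 70]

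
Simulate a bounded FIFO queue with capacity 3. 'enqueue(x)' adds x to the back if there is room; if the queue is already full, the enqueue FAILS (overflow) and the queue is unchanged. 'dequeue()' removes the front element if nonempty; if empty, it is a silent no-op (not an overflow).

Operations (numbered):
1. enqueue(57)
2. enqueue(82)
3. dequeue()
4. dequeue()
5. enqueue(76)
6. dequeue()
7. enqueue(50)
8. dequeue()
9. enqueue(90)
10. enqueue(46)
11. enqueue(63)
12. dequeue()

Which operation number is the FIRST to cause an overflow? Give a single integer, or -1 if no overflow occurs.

Answer: -1

Derivation:
1. enqueue(57): size=1
2. enqueue(82): size=2
3. dequeue(): size=1
4. dequeue(): size=0
5. enqueue(76): size=1
6. dequeue(): size=0
7. enqueue(50): size=1
8. dequeue(): size=0
9. enqueue(90): size=1
10. enqueue(46): size=2
11. enqueue(63): size=3
12. dequeue(): size=2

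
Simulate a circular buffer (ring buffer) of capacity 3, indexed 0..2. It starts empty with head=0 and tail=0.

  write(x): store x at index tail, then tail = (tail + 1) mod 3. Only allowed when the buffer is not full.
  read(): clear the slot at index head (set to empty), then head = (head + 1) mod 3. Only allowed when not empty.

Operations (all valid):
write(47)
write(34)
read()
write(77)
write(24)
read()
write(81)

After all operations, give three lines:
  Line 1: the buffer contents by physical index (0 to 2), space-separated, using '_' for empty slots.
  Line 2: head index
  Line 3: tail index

write(47): buf=[47 _ _], head=0, tail=1, size=1
write(34): buf=[47 34 _], head=0, tail=2, size=2
read(): buf=[_ 34 _], head=1, tail=2, size=1
write(77): buf=[_ 34 77], head=1, tail=0, size=2
write(24): buf=[24 34 77], head=1, tail=1, size=3
read(): buf=[24 _ 77], head=2, tail=1, size=2
write(81): buf=[24 81 77], head=2, tail=2, size=3

Answer: 24 81 77
2
2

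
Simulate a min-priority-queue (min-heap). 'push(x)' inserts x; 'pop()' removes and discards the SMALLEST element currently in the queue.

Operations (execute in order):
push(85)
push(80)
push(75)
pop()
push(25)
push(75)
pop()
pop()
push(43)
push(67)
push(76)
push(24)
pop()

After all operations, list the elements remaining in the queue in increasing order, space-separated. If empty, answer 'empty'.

Answer: 43 67 76 80 85

Derivation:
push(85): heap contents = [85]
push(80): heap contents = [80, 85]
push(75): heap contents = [75, 80, 85]
pop() → 75: heap contents = [80, 85]
push(25): heap contents = [25, 80, 85]
push(75): heap contents = [25, 75, 80, 85]
pop() → 25: heap contents = [75, 80, 85]
pop() → 75: heap contents = [80, 85]
push(43): heap contents = [43, 80, 85]
push(67): heap contents = [43, 67, 80, 85]
push(76): heap contents = [43, 67, 76, 80, 85]
push(24): heap contents = [24, 43, 67, 76, 80, 85]
pop() → 24: heap contents = [43, 67, 76, 80, 85]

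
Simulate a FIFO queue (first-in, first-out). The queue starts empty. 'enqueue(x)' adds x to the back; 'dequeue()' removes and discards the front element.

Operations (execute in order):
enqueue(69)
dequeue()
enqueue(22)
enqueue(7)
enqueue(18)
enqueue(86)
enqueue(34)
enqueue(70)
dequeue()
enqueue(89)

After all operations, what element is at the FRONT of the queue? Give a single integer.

enqueue(69): queue = [69]
dequeue(): queue = []
enqueue(22): queue = [22]
enqueue(7): queue = [22, 7]
enqueue(18): queue = [22, 7, 18]
enqueue(86): queue = [22, 7, 18, 86]
enqueue(34): queue = [22, 7, 18, 86, 34]
enqueue(70): queue = [22, 7, 18, 86, 34, 70]
dequeue(): queue = [7, 18, 86, 34, 70]
enqueue(89): queue = [7, 18, 86, 34, 70, 89]

Answer: 7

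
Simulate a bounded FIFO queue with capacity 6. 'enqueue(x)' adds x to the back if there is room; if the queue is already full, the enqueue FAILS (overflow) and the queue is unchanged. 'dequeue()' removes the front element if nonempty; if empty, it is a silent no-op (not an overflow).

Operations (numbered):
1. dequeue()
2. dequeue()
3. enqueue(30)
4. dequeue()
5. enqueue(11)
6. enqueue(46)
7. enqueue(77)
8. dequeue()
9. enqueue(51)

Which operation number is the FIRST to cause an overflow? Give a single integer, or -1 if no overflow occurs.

Answer: -1

Derivation:
1. dequeue(): empty, no-op, size=0
2. dequeue(): empty, no-op, size=0
3. enqueue(30): size=1
4. dequeue(): size=0
5. enqueue(11): size=1
6. enqueue(46): size=2
7. enqueue(77): size=3
8. dequeue(): size=2
9. enqueue(51): size=3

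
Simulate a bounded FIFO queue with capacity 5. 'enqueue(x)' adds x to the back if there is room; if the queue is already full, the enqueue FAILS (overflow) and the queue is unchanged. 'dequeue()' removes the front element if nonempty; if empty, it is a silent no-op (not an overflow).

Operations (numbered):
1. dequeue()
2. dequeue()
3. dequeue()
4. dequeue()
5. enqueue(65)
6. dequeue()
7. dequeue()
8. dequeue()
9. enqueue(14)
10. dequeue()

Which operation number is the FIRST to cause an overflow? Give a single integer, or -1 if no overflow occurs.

Answer: -1

Derivation:
1. dequeue(): empty, no-op, size=0
2. dequeue(): empty, no-op, size=0
3. dequeue(): empty, no-op, size=0
4. dequeue(): empty, no-op, size=0
5. enqueue(65): size=1
6. dequeue(): size=0
7. dequeue(): empty, no-op, size=0
8. dequeue(): empty, no-op, size=0
9. enqueue(14): size=1
10. dequeue(): size=0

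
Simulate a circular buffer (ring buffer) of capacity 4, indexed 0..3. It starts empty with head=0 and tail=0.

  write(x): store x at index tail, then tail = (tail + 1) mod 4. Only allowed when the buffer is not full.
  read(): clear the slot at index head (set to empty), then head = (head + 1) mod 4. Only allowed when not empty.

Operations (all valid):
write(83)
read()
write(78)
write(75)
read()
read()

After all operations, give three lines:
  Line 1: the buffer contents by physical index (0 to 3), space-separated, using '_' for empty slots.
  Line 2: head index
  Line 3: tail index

Answer: _ _ _ _
3
3

Derivation:
write(83): buf=[83 _ _ _], head=0, tail=1, size=1
read(): buf=[_ _ _ _], head=1, tail=1, size=0
write(78): buf=[_ 78 _ _], head=1, tail=2, size=1
write(75): buf=[_ 78 75 _], head=1, tail=3, size=2
read(): buf=[_ _ 75 _], head=2, tail=3, size=1
read(): buf=[_ _ _ _], head=3, tail=3, size=0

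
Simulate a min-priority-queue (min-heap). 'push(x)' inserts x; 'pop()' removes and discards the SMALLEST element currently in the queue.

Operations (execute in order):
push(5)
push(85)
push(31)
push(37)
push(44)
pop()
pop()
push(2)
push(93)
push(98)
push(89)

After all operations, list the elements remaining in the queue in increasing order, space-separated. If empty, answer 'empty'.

push(5): heap contents = [5]
push(85): heap contents = [5, 85]
push(31): heap contents = [5, 31, 85]
push(37): heap contents = [5, 31, 37, 85]
push(44): heap contents = [5, 31, 37, 44, 85]
pop() → 5: heap contents = [31, 37, 44, 85]
pop() → 31: heap contents = [37, 44, 85]
push(2): heap contents = [2, 37, 44, 85]
push(93): heap contents = [2, 37, 44, 85, 93]
push(98): heap contents = [2, 37, 44, 85, 93, 98]
push(89): heap contents = [2, 37, 44, 85, 89, 93, 98]

Answer: 2 37 44 85 89 93 98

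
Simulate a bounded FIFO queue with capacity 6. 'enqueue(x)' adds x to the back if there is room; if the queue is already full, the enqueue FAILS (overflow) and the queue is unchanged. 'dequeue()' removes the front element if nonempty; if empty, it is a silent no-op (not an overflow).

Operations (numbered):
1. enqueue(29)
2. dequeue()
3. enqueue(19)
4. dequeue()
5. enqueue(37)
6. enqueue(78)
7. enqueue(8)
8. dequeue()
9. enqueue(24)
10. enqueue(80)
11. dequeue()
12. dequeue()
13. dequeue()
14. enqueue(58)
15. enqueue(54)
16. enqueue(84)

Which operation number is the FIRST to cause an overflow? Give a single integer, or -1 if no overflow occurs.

1. enqueue(29): size=1
2. dequeue(): size=0
3. enqueue(19): size=1
4. dequeue(): size=0
5. enqueue(37): size=1
6. enqueue(78): size=2
7. enqueue(8): size=3
8. dequeue(): size=2
9. enqueue(24): size=3
10. enqueue(80): size=4
11. dequeue(): size=3
12. dequeue(): size=2
13. dequeue(): size=1
14. enqueue(58): size=2
15. enqueue(54): size=3
16. enqueue(84): size=4

Answer: -1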